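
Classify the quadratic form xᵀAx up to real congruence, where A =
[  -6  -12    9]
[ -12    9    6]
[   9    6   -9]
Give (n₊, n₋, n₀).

Answer: (2, 1, 0)

Derivation:
step 0: pivot -6 → sign −
step 1: pivot 33 → sign +
step 2: pivot 3/22 → sign +
signature = (2, 1, 0)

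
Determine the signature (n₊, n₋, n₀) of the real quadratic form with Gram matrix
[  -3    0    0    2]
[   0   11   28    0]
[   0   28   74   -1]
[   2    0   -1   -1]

Answer: (2, 2, 0)

Derivation:
step 0: pivot -3 → sign −
step 1: pivot 11 → sign +
step 2: pivot 30/11 → sign +
step 3: pivot -1/30 → sign −
signature = (2, 2, 0)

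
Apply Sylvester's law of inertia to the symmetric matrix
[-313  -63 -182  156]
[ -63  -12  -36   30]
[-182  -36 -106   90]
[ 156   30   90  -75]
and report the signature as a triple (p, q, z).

step 0: pivot -313 → sign −
step 1: pivot 213/313 → sign +
step 2: pivot -54/71 → sign −
step 3: pivot 1/3 → sign +
signature = (2, 2, 0)

Answer: (2, 2, 0)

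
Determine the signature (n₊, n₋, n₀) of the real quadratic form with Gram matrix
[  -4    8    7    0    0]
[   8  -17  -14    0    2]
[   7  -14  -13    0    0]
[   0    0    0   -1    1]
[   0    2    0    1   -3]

Answer: (1, 4, 0)

Derivation:
step 0: pivot -4 → sign −
step 1: pivot -1 → sign −
step 2: pivot -3/4 → sign −
step 3: pivot -1 → sign −
step 4: pivot 2 → sign +
signature = (1, 4, 0)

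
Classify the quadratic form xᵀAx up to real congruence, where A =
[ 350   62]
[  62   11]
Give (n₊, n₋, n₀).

step 0: pivot 350 → sign +
step 1: pivot 3/175 → sign +
signature = (2, 0, 0)

Answer: (2, 0, 0)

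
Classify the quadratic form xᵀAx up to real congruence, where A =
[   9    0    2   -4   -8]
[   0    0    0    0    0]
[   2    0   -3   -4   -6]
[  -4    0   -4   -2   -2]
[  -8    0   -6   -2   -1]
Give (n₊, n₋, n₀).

Answer: (2, 2, 1)

Derivation:
step 0: pivot 9 → sign +
step 1: pivot -31/9 → sign −
step 2: pivot -30/31 → sign −
step 3: pivot 1/5 → sign +
step 4: row/col 4 already zero → sign 0
signature = (2, 2, 1)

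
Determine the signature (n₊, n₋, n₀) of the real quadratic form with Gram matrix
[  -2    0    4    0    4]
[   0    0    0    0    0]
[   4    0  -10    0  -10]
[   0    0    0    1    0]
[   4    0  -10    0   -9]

Answer: (2, 2, 1)

Derivation:
step 0: pivot -2 → sign −
step 1: pivot -2 → sign −
step 2: pivot 1 → sign +
step 3: pivot 1 → sign +
step 4: row/col 4 already zero → sign 0
signature = (2, 2, 1)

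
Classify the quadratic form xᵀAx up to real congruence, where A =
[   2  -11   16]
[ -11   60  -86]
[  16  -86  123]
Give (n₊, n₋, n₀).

Answer: (2, 1, 0)

Derivation:
step 0: pivot 2 → sign +
step 1: pivot -1/2 → sign −
step 2: pivot 3 → sign +
signature = (2, 1, 0)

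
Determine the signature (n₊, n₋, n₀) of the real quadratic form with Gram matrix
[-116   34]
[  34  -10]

step 0: pivot -116 → sign −
step 1: pivot -1/29 → sign −
signature = (0, 2, 0)

Answer: (0, 2, 0)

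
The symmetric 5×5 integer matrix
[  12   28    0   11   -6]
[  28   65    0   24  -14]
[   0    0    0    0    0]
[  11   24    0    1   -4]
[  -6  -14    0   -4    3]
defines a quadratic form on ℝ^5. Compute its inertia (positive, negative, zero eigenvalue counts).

Answer: (2, 2, 1)

Derivation:
step 0: pivot 12 → sign +
step 1: pivot -1/3 → sign −
step 2: pivot -3/4 → sign −
step 3: pivot 3 → sign +
step 4: row/col 4 already zero → sign 0
signature = (2, 2, 1)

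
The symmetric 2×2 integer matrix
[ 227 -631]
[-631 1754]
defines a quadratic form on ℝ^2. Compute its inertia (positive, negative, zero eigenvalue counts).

Answer: (1, 1, 0)

Derivation:
step 0: pivot 227 → sign +
step 1: pivot -3/227 → sign −
signature = (1, 1, 0)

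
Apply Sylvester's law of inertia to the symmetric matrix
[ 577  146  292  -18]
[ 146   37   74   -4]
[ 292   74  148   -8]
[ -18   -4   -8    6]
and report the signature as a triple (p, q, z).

Answer: (3, 0, 1)

Derivation:
step 0: pivot 577 → sign +
step 1: pivot 33/577 → sign +
step 2: pivot 2/33 → sign +
step 3: row/col 3 already zero → sign 0
signature = (3, 0, 1)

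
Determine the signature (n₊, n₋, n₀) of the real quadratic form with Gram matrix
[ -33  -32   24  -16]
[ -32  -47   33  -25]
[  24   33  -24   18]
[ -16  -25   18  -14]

step 0: pivot -33 → sign −
step 1: pivot -527/33 → sign −
step 2: pivot -327/527 → sign −
step 3: pivot -6/109 → sign −
signature = (0, 4, 0)

Answer: (0, 4, 0)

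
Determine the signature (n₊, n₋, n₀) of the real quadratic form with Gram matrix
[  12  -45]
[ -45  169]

step 0: pivot 12 → sign +
step 1: pivot 1/4 → sign +
signature = (2, 0, 0)

Answer: (2, 0, 0)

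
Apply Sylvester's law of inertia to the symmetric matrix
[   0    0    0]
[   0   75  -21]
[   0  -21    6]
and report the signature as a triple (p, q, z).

Answer: (2, 0, 1)

Derivation:
step 0: pivot 75 → sign +
step 1: pivot 3/25 → sign +
step 2: row/col 2 already zero → sign 0
signature = (2, 0, 1)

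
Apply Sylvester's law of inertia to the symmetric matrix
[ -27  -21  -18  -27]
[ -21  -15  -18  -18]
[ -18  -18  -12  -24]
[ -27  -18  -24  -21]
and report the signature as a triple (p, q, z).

step 0: pivot -27 → sign −
step 1: pivot 4/3 → sign +
step 2: pivot -12 → sign −
step 3: row/col 3 already zero → sign 0
signature = (1, 2, 1)

Answer: (1, 2, 1)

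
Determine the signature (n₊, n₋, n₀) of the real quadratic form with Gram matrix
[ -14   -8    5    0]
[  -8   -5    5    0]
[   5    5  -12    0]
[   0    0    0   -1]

step 0: pivot -14 → sign −
step 1: pivot -3/7 → sign −
step 2: pivot 1/2 → sign +
step 3: pivot -1 → sign −
signature = (1, 3, 0)

Answer: (1, 3, 0)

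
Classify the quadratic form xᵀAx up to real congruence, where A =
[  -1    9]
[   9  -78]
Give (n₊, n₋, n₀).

Answer: (1, 1, 0)

Derivation:
step 0: pivot -1 → sign −
step 1: pivot 3 → sign +
signature = (1, 1, 0)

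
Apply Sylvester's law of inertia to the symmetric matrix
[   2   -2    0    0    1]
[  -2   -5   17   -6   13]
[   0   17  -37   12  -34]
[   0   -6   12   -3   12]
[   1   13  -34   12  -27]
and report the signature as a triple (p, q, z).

step 0: pivot 2 → sign +
step 1: pivot -7 → sign −
step 2: pivot 30/7 → sign +
step 3: pivot 3/5 → sign +
step 4: pivot 1/2 → sign +
signature = (4, 1, 0)

Answer: (4, 1, 0)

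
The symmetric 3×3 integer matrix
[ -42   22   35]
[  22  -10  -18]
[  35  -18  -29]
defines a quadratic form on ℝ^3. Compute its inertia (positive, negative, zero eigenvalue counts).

Answer: (2, 1, 0)

Derivation:
step 0: pivot -42 → sign −
step 1: pivot 32/21 → sign +
step 2: pivot 3/32 → sign +
signature = (2, 1, 0)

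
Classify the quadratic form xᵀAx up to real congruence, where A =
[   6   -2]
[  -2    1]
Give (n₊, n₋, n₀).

step 0: pivot 6 → sign +
step 1: pivot 1/3 → sign +
signature = (2, 0, 0)

Answer: (2, 0, 0)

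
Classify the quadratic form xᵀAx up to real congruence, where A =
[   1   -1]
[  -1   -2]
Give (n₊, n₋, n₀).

Answer: (1, 1, 0)

Derivation:
step 0: pivot 1 → sign +
step 1: pivot -3 → sign −
signature = (1, 1, 0)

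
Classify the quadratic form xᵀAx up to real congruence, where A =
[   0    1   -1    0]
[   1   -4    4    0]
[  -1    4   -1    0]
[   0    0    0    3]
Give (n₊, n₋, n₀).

step 0: pivot -4 → sign −
step 1: pivot 1/4 → sign +
step 2: pivot 3 → sign +
step 3: pivot 3 → sign +
signature = (3, 1, 0)

Answer: (3, 1, 0)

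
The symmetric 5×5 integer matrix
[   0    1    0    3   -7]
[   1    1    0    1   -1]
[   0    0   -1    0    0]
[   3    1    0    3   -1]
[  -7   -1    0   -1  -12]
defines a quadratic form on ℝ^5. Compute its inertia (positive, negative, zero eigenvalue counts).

step 0: pivot 1 → sign +
step 1: pivot -1 → sign −
step 2: pivot -1 → sign −
step 3: pivot 6 → sign +
step 4: pivot -1 → sign −
signature = (2, 3, 0)

Answer: (2, 3, 0)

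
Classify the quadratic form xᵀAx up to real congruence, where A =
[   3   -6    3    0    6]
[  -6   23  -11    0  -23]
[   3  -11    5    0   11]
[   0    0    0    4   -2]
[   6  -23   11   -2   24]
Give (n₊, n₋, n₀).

Answer: (3, 1, 1)

Derivation:
step 0: pivot 3 → sign +
step 1: pivot 11 → sign +
step 2: pivot -3/11 → sign −
step 3: pivot 4 → sign +
step 4: row/col 4 already zero → sign 0
signature = (3, 1, 1)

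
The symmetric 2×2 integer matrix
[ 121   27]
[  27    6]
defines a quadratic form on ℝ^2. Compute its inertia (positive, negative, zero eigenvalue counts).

step 0: pivot 121 → sign +
step 1: pivot -3/121 → sign −
signature = (1, 1, 0)

Answer: (1, 1, 0)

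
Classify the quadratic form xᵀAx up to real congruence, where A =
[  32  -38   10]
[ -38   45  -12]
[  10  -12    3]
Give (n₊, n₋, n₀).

step 0: pivot 32 → sign +
step 1: pivot -1/8 → sign −
step 2: row/col 2 already zero → sign 0
signature = (1, 1, 1)

Answer: (1, 1, 1)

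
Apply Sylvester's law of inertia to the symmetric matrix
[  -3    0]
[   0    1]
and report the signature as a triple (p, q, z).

Answer: (1, 1, 0)

Derivation:
step 0: pivot -3 → sign −
step 1: pivot 1 → sign +
signature = (1, 1, 0)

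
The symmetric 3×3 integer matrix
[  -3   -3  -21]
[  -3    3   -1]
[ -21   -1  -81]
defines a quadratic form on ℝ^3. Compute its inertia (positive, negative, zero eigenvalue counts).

Answer: (1, 2, 0)

Derivation:
step 0: pivot -3 → sign −
step 1: pivot 6 → sign +
step 2: pivot -2/3 → sign −
signature = (1, 2, 0)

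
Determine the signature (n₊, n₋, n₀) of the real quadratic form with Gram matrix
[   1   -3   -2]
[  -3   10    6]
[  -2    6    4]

step 0: pivot 1 → sign +
step 1: pivot 1 → sign +
step 2: row/col 2 already zero → sign 0
signature = (2, 0, 1)

Answer: (2, 0, 1)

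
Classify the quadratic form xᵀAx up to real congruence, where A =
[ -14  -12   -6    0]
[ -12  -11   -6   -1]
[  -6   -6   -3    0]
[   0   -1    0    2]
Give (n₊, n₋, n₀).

step 0: pivot -14 → sign −
step 1: pivot -5/7 → sign −
step 2: pivot 3/5 → sign +
step 3: pivot 1 → sign +
signature = (2, 2, 0)

Answer: (2, 2, 0)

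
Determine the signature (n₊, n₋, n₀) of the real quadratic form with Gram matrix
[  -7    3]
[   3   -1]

Answer: (1, 1, 0)

Derivation:
step 0: pivot -7 → sign −
step 1: pivot 2/7 → sign +
signature = (1, 1, 0)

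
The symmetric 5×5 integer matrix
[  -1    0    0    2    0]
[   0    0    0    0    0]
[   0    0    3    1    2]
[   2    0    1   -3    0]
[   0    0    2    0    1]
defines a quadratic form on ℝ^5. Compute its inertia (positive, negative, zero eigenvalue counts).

Answer: (2, 2, 1)

Derivation:
step 0: pivot -1 → sign −
step 1: pivot 3 → sign +
step 2: pivot 2/3 → sign +
step 3: pivot -1 → sign −
step 4: row/col 4 already zero → sign 0
signature = (2, 2, 1)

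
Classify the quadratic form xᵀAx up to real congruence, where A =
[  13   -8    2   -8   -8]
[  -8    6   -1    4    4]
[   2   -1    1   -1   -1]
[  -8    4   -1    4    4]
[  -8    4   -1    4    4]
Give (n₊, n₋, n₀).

step 0: pivot 13 → sign +
step 1: pivot 14/13 → sign +
step 2: pivot 9/14 → sign +
step 3: pivot -2 → sign −
step 4: row/col 4 already zero → sign 0
signature = (3, 1, 1)

Answer: (3, 1, 1)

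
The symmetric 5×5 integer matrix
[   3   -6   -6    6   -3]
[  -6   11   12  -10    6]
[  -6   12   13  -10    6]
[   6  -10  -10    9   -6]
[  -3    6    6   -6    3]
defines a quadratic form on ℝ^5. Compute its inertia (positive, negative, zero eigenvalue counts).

step 0: pivot 3 → sign +
step 1: pivot -1 → sign −
step 2: pivot 1 → sign +
step 3: pivot -3 → sign −
step 4: row/col 4 already zero → sign 0
signature = (2, 2, 1)

Answer: (2, 2, 1)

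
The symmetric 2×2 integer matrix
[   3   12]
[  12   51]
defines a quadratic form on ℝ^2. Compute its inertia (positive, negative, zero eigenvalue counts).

Answer: (2, 0, 0)

Derivation:
step 0: pivot 3 → sign +
step 1: pivot 3 → sign +
signature = (2, 0, 0)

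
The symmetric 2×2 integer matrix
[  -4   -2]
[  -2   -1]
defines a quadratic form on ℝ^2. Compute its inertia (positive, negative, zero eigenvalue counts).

Answer: (0, 1, 1)

Derivation:
step 0: pivot -4 → sign −
step 1: row/col 1 already zero → sign 0
signature = (0, 1, 1)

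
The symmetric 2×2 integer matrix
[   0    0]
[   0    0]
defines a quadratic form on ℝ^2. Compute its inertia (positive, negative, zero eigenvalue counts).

Answer: (0, 0, 2)

Derivation:
step 0: row/col 0 already zero → sign 0
step 1: row/col 1 already zero → sign 0
signature = (0, 0, 2)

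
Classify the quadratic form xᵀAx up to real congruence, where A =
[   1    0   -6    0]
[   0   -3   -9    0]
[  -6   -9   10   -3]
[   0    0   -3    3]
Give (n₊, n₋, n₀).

Answer: (2, 2, 0)

Derivation:
step 0: pivot 1 → sign +
step 1: pivot -3 → sign −
step 2: pivot 1 → sign +
step 3: pivot -6 → sign −
signature = (2, 2, 0)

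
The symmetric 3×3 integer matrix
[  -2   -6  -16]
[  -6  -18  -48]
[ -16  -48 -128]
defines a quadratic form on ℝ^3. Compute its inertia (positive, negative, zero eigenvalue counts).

Answer: (0, 1, 2)

Derivation:
step 0: pivot -2 → sign −
step 1: row/col 1 already zero → sign 0
step 2: row/col 2 already zero → sign 0
signature = (0, 1, 2)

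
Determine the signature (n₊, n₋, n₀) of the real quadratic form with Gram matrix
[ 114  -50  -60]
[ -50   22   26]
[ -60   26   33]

Answer: (2, 0, 1)

Derivation:
step 0: pivot 114 → sign +
step 1: pivot 4/57 → sign +
step 2: row/col 2 already zero → sign 0
signature = (2, 0, 1)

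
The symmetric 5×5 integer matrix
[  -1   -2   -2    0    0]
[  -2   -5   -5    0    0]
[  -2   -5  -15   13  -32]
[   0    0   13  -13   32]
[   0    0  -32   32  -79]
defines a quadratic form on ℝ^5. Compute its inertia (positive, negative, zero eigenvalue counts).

step 0: pivot -1 → sign −
step 1: pivot -1 → sign −
step 2: pivot -10 → sign −
step 3: pivot 39/10 → sign +
step 4: pivot -3/13 → sign −
signature = (1, 4, 0)

Answer: (1, 4, 0)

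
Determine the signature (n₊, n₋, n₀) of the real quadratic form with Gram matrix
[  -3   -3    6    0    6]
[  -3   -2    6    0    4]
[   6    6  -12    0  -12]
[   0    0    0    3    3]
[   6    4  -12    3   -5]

step 0: pivot -3 → sign −
step 1: pivot 1 → sign +
step 2: pivot 3 → sign +
step 3: row/col 3 already zero → sign 0
step 4: row/col 4 already zero → sign 0
signature = (2, 1, 2)

Answer: (2, 1, 2)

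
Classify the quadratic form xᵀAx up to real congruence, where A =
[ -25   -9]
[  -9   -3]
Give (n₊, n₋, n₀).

Answer: (1, 1, 0)

Derivation:
step 0: pivot -25 → sign −
step 1: pivot 6/25 → sign +
signature = (1, 1, 0)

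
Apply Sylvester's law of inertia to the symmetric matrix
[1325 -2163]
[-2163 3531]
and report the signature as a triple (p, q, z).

Answer: (2, 0, 0)

Derivation:
step 0: pivot 1325 → sign +
step 1: pivot 6/1325 → sign +
signature = (2, 0, 0)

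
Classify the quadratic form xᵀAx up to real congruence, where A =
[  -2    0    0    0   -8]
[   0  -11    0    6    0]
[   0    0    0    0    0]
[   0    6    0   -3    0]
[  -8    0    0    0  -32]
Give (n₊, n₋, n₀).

Answer: (1, 2, 2)

Derivation:
step 0: pivot -2 → sign −
step 1: pivot -11 → sign −
step 2: pivot 3/11 → sign +
step 3: row/col 3 already zero → sign 0
step 4: row/col 4 already zero → sign 0
signature = (1, 2, 2)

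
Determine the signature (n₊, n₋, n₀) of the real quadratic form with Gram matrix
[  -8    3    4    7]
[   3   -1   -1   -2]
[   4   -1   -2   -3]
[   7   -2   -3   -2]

step 0: pivot -8 → sign −
step 1: pivot 1/8 → sign +
step 2: pivot -2 → sign −
step 3: pivot 3 → sign +
signature = (2, 2, 0)

Answer: (2, 2, 0)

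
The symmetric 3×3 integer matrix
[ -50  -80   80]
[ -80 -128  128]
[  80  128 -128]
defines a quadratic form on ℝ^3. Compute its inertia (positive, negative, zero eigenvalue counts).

step 0: pivot -50 → sign −
step 1: row/col 1 already zero → sign 0
step 2: row/col 2 already zero → sign 0
signature = (0, 1, 2)

Answer: (0, 1, 2)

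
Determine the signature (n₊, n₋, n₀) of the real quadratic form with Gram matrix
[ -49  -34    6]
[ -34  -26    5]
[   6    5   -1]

step 0: pivot -49 → sign −
step 1: pivot -118/49 → sign −
step 2: pivot 3/118 → sign +
signature = (1, 2, 0)

Answer: (1, 2, 0)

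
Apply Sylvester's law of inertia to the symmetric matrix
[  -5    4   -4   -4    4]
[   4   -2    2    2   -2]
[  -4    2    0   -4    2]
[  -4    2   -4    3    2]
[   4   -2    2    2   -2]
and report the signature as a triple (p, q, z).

Answer: (3, 1, 1)

Derivation:
step 0: pivot -5 → sign −
step 1: pivot 6/5 → sign +
step 2: pivot 2 → sign +
step 3: pivot 3 → sign +
step 4: row/col 4 already zero → sign 0
signature = (3, 1, 1)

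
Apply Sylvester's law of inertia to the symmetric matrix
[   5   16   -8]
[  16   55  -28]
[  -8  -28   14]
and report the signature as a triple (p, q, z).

step 0: pivot 5 → sign +
step 1: pivot 19/5 → sign +
step 2: pivot -6/19 → sign −
signature = (2, 1, 0)

Answer: (2, 1, 0)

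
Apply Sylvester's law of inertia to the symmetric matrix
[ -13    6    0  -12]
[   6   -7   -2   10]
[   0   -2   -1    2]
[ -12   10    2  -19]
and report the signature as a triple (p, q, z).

step 0: pivot -13 → sign −
step 1: pivot -55/13 → sign −
step 2: pivot -3/55 → sign −
step 3: pivot -3 → sign −
signature = (0, 4, 0)

Answer: (0, 4, 0)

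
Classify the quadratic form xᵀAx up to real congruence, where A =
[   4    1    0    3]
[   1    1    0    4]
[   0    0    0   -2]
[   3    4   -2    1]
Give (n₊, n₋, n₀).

step 0: pivot 4 → sign +
step 1: pivot 3/4 → sign +
step 2: pivot -46/3 → sign −
step 3: pivot 6/23 → sign +
signature = (3, 1, 0)

Answer: (3, 1, 0)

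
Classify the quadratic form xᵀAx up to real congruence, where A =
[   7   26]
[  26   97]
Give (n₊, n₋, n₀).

Answer: (2, 0, 0)

Derivation:
step 0: pivot 7 → sign +
step 1: pivot 3/7 → sign +
signature = (2, 0, 0)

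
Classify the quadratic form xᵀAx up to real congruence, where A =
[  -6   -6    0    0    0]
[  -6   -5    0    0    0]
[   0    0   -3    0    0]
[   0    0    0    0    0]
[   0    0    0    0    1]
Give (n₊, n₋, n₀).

step 0: pivot -6 → sign −
step 1: pivot 1 → sign +
step 2: pivot -3 → sign −
step 3: pivot 1 → sign +
step 4: row/col 4 already zero → sign 0
signature = (2, 2, 1)

Answer: (2, 2, 1)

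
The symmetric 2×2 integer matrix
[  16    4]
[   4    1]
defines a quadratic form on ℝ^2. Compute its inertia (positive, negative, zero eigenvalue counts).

step 0: pivot 16 → sign +
step 1: row/col 1 already zero → sign 0
signature = (1, 0, 1)

Answer: (1, 0, 1)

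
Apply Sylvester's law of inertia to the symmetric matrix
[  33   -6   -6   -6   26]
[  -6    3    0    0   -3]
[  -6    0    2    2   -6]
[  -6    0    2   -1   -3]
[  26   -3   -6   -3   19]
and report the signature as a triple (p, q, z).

Answer: (3, 2, 0)

Derivation:
step 0: pivot 33 → sign +
step 1: pivot 21/11 → sign +
step 2: pivot 2/7 → sign +
step 3: pivot -3 → sign −
step 4: pivot -1/3 → sign −
signature = (3, 2, 0)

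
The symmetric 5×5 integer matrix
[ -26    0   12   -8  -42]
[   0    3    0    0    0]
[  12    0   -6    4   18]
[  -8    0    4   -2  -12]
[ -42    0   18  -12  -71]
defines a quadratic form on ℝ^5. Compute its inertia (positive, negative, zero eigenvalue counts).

step 0: pivot -26 → sign −
step 1: pivot 3 → sign +
step 2: pivot -6/13 → sign −
step 3: pivot 2/3 → sign +
step 4: pivot 1 → sign +
signature = (3, 2, 0)

Answer: (3, 2, 0)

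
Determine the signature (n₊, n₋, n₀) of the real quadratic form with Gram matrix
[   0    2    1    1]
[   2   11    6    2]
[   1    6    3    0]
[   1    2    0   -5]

Answer: (2, 2, 0)

Derivation:
step 0: pivot 11 → sign +
step 1: pivot -4/11 → sign −
step 2: pivot -1/4 → sign −
step 3: pivot 2 → sign +
signature = (2, 2, 0)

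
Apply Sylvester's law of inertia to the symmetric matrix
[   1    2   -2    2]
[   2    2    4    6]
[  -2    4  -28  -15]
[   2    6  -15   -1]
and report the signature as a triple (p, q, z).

step 0: pivot 1 → sign +
step 1: pivot -2 → sign −
step 2: pivot -3 → sign −
step 3: pivot 3 → sign +
signature = (2, 2, 0)

Answer: (2, 2, 0)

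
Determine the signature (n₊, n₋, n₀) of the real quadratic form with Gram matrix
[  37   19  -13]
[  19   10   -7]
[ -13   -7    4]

step 0: pivot 37 → sign +
step 1: pivot 9/37 → sign +
step 2: pivot -1 → sign −
signature = (2, 1, 0)

Answer: (2, 1, 0)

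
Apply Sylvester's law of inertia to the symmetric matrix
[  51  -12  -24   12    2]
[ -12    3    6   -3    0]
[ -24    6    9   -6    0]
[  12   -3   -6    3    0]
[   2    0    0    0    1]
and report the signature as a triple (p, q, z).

step 0: pivot 51 → sign +
step 1: pivot 3/17 → sign +
step 2: pivot -3 → sign −
step 3: pivot -1/3 → sign −
step 4: row/col 4 already zero → sign 0
signature = (2, 2, 1)

Answer: (2, 2, 1)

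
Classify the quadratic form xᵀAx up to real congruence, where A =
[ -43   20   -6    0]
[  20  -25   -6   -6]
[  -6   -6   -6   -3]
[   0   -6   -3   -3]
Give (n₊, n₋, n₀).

step 0: pivot -43 → sign −
step 1: pivot -675/43 → sign −
step 2: pivot -6/25 → sign −
step 3: pivot -1/6 → sign −
signature = (0, 4, 0)

Answer: (0, 4, 0)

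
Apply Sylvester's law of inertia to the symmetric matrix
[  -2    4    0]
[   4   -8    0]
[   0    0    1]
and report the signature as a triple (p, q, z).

step 0: pivot -2 → sign −
step 1: pivot 1 → sign +
step 2: row/col 2 already zero → sign 0
signature = (1, 1, 1)

Answer: (1, 1, 1)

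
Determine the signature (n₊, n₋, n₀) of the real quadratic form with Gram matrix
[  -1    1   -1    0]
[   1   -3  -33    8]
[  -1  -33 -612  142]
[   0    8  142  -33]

Answer: (1, 3, 0)

Derivation:
step 0: pivot -1 → sign −
step 1: pivot -2 → sign −
step 2: pivot -33 → sign −
step 3: pivot 1/11 → sign +
signature = (1, 3, 0)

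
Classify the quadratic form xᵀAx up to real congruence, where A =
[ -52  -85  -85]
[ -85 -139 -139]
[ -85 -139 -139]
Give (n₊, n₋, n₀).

Answer: (0, 2, 1)

Derivation:
step 0: pivot -52 → sign −
step 1: pivot -3/52 → sign −
step 2: row/col 2 already zero → sign 0
signature = (0, 2, 1)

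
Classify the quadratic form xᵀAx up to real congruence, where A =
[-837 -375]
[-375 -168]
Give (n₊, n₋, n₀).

Answer: (1, 1, 0)

Derivation:
step 0: pivot -837 → sign −
step 1: pivot 1/93 → sign +
signature = (1, 1, 0)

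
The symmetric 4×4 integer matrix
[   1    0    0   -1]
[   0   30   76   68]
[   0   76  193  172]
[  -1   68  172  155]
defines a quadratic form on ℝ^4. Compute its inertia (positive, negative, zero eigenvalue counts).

step 0: pivot 1 → sign +
step 1: pivot 30 → sign +
step 2: pivot 7/15 → sign +
step 3: pivot -2/7 → sign −
signature = (3, 1, 0)

Answer: (3, 1, 0)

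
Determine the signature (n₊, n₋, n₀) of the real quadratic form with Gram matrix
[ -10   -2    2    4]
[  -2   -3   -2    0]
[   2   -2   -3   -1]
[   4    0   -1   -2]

Answer: (1, 3, 0)

Derivation:
step 0: pivot -10 → sign −
step 1: pivot -13/5 → sign −
step 2: pivot -5/13 → sign −
step 3: pivot 3/5 → sign +
signature = (1, 3, 0)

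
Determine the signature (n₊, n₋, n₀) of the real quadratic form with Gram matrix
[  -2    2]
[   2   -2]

Answer: (0, 1, 1)

Derivation:
step 0: pivot -2 → sign −
step 1: row/col 1 already zero → sign 0
signature = (0, 1, 1)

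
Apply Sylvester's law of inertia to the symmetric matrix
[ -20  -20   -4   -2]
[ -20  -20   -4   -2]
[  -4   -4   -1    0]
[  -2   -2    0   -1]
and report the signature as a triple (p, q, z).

Answer: (0, 2, 2)

Derivation:
step 0: pivot -20 → sign −
step 1: pivot -1/5 → sign −
step 2: row/col 2 already zero → sign 0
step 3: row/col 3 already zero → sign 0
signature = (0, 2, 2)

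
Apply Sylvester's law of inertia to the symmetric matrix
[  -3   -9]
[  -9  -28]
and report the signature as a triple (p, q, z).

Answer: (0, 2, 0)

Derivation:
step 0: pivot -3 → sign −
step 1: pivot -1 → sign −
signature = (0, 2, 0)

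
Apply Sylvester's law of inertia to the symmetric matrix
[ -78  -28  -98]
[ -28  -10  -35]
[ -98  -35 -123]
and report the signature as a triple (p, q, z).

step 0: pivot -78 → sign −
step 1: pivot 2/39 → sign +
step 2: pivot -1/2 → sign −
signature = (1, 2, 0)

Answer: (1, 2, 0)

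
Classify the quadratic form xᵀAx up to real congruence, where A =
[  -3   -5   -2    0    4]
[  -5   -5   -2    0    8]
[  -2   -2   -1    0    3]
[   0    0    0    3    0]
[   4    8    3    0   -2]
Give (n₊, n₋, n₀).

Answer: (3, 2, 0)

Derivation:
step 0: pivot -3 → sign −
step 1: pivot 10/3 → sign +
step 2: pivot -1/5 → sign −
step 3: pivot 3 → sign +
step 4: pivot 3 → sign +
signature = (3, 2, 0)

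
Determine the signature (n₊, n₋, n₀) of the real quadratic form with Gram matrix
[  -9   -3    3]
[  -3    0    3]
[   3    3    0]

Answer: (1, 2, 0)

Derivation:
step 0: pivot -9 → sign −
step 1: pivot 1 → sign +
step 2: pivot -3 → sign −
signature = (1, 2, 0)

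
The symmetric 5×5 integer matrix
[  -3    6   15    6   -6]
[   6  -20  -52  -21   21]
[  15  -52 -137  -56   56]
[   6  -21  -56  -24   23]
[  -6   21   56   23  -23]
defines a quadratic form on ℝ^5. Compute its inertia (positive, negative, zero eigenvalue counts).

step 0: pivot -3 → sign −
step 1: pivot -8 → sign −
step 2: pivot -3/2 → sign −
step 3: pivot -5/6 → sign −
step 4: pivot 1/5 → sign +
signature = (1, 4, 0)

Answer: (1, 4, 0)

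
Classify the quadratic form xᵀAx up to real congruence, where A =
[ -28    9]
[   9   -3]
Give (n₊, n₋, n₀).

Answer: (0, 2, 0)

Derivation:
step 0: pivot -28 → sign −
step 1: pivot -3/28 → sign −
signature = (0, 2, 0)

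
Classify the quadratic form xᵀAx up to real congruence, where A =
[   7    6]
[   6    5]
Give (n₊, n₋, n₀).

step 0: pivot 7 → sign +
step 1: pivot -1/7 → sign −
signature = (1, 1, 0)

Answer: (1, 1, 0)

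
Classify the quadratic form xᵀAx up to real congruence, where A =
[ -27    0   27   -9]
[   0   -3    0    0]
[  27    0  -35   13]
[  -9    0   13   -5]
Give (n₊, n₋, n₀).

Answer: (0, 3, 1)

Derivation:
step 0: pivot -27 → sign −
step 1: pivot -3 → sign −
step 2: pivot -8 → sign −
step 3: row/col 3 already zero → sign 0
signature = (0, 3, 1)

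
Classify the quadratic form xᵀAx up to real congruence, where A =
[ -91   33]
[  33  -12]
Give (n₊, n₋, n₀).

Answer: (0, 2, 0)

Derivation:
step 0: pivot -91 → sign −
step 1: pivot -3/91 → sign −
signature = (0, 2, 0)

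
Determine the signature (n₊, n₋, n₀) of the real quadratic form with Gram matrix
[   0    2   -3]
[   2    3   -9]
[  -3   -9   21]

Answer: (2, 1, 0)

Derivation:
step 0: pivot 3 → sign +
step 1: pivot -4/3 → sign −
step 2: pivot 3/4 → sign +
signature = (2, 1, 0)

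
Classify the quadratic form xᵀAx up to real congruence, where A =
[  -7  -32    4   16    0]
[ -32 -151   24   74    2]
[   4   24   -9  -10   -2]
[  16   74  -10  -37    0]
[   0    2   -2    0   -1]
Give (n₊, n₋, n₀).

step 0: pivot -7 → sign −
step 1: pivot -33/7 → sign −
step 2: pivot 7/33 → sign +
step 3: pivot -3/7 → sign −
step 4: pivot -1 → sign −
signature = (1, 4, 0)

Answer: (1, 4, 0)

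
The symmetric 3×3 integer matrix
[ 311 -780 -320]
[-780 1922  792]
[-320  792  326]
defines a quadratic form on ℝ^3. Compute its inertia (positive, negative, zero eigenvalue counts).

step 0: pivot 311 → sign +
step 1: pivot -10658/311 → sign −
step 2: pivot 6/5329 → sign +
signature = (2, 1, 0)

Answer: (2, 1, 0)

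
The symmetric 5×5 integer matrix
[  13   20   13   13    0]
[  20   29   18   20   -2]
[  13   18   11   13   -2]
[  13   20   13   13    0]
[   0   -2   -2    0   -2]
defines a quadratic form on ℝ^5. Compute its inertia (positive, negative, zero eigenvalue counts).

step 0: pivot 13 → sign +
step 1: pivot -23/13 → sign −
step 2: pivot 6/23 → sign +
step 3: row/col 3 already zero → sign 0
step 4: row/col 4 already zero → sign 0
signature = (2, 1, 2)

Answer: (2, 1, 2)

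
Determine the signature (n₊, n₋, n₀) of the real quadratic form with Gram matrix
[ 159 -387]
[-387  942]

step 0: pivot 159 → sign +
step 1: pivot 3/53 → sign +
signature = (2, 0, 0)

Answer: (2, 0, 0)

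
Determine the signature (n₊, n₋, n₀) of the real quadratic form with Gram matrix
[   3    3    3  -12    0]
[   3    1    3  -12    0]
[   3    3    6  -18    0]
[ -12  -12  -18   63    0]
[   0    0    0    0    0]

Answer: (3, 1, 1)

Derivation:
step 0: pivot 3 → sign +
step 1: pivot -2 → sign −
step 2: pivot 3 → sign +
step 3: pivot 3 → sign +
step 4: row/col 4 already zero → sign 0
signature = (3, 1, 1)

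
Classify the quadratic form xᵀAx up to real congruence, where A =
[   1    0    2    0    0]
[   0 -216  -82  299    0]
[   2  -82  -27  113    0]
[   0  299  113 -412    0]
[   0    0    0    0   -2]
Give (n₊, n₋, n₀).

step 0: pivot 1 → sign +
step 1: pivot -216 → sign −
step 2: pivot 7/54 → sign +
step 3: pivot -3/28 → sign −
step 4: pivot -2 → sign −
signature = (2, 3, 0)

Answer: (2, 3, 0)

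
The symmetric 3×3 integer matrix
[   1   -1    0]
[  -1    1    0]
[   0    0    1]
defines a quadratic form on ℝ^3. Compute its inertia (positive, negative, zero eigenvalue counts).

step 0: pivot 1 → sign +
step 1: pivot 1 → sign +
step 2: row/col 2 already zero → sign 0
signature = (2, 0, 1)

Answer: (2, 0, 1)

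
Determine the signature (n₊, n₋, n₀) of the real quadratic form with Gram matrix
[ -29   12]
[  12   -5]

step 0: pivot -29 → sign −
step 1: pivot -1/29 → sign −
signature = (0, 2, 0)

Answer: (0, 2, 0)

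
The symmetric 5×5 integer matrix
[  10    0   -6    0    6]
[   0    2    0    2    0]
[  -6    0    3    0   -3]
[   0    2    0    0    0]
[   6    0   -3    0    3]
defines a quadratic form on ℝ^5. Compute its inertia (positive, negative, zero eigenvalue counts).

Answer: (2, 2, 1)

Derivation:
step 0: pivot 10 → sign +
step 1: pivot 2 → sign +
step 2: pivot -3/5 → sign −
step 3: pivot -2 → sign −
step 4: row/col 4 already zero → sign 0
signature = (2, 2, 1)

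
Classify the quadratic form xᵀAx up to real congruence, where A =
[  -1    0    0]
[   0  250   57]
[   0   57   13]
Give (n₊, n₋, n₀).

step 0: pivot -1 → sign −
step 1: pivot 250 → sign +
step 2: pivot 1/250 → sign +
signature = (2, 1, 0)

Answer: (2, 1, 0)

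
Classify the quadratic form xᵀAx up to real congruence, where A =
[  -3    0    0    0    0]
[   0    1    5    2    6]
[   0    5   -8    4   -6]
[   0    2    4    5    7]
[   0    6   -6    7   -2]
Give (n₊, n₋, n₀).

Answer: (3, 2, 0)

Derivation:
step 0: pivot -3 → sign −
step 1: pivot 1 → sign +
step 2: pivot -33 → sign −
step 3: pivot 23/11 → sign +
step 4: pivot 3/23 → sign +
signature = (3, 2, 0)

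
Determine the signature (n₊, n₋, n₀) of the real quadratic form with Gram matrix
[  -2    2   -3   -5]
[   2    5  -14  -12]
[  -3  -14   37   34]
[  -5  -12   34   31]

Answer: (3, 1, 0)

Derivation:
step 0: pivot -2 → sign −
step 1: pivot 7 → sign +
step 2: pivot 3/14 → sign +
step 3: pivot 2 → sign +
signature = (3, 1, 0)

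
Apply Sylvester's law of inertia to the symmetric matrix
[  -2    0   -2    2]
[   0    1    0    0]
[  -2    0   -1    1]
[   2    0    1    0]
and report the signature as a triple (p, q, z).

step 0: pivot -2 → sign −
step 1: pivot 1 → sign +
step 2: pivot 1 → sign +
step 3: pivot 1 → sign +
signature = (3, 1, 0)

Answer: (3, 1, 0)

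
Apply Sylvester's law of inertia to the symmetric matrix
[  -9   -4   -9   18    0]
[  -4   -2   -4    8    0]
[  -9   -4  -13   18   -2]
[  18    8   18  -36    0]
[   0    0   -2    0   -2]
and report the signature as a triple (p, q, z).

Answer: (0, 4, 1)

Derivation:
step 0: pivot -9 → sign −
step 1: pivot -2/9 → sign −
step 2: pivot -4 → sign −
step 3: pivot -1 → sign −
step 4: row/col 4 already zero → sign 0
signature = (0, 4, 1)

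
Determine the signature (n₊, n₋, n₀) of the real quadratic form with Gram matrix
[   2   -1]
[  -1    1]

Answer: (2, 0, 0)

Derivation:
step 0: pivot 2 → sign +
step 1: pivot 1/2 → sign +
signature = (2, 0, 0)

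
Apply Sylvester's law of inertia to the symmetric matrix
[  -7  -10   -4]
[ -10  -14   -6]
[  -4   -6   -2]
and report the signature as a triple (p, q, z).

step 0: pivot -7 → sign −
step 1: pivot 2/7 → sign +
step 2: row/col 2 already zero → sign 0
signature = (1, 1, 1)

Answer: (1, 1, 1)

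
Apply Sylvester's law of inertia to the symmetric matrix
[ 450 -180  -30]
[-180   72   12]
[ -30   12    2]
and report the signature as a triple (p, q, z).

step 0: pivot 450 → sign +
step 1: row/col 1 already zero → sign 0
step 2: row/col 2 already zero → sign 0
signature = (1, 0, 2)

Answer: (1, 0, 2)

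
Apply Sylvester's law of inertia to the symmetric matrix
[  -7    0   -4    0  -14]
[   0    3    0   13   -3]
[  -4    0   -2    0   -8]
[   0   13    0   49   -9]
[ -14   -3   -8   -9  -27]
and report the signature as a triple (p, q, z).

Answer: (3, 2, 0)

Derivation:
step 0: pivot -7 → sign −
step 1: pivot 3 → sign +
step 2: pivot 2/7 → sign +
step 3: pivot -22/3 → sign −
step 4: pivot 2/11 → sign +
signature = (3, 2, 0)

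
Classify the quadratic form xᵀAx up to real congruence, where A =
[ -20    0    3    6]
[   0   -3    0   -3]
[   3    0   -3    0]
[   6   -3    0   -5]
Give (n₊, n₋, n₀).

Answer: (1, 3, 0)

Derivation:
step 0: pivot -20 → sign −
step 1: pivot -3 → sign −
step 2: pivot -51/20 → sign −
step 3: pivot 2/17 → sign +
signature = (1, 3, 0)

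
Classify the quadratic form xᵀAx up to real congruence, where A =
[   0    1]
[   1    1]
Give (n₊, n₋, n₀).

step 0: pivot 1 → sign +
step 1: pivot -1 → sign −
signature = (1, 1, 0)

Answer: (1, 1, 0)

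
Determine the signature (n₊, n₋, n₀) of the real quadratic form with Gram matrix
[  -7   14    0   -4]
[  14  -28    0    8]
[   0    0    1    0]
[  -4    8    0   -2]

step 0: pivot -7 → sign −
step 1: pivot 1 → sign +
step 2: pivot 2/7 → sign +
step 3: row/col 3 already zero → sign 0
signature = (2, 1, 1)

Answer: (2, 1, 1)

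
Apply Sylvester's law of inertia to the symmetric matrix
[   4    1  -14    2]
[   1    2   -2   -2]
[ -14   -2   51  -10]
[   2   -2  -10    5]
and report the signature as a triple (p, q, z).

step 0: pivot 4 → sign +
step 1: pivot 7/4 → sign +
step 2: pivot 5/7 → sign +
step 3: pivot -3/5 → sign −
signature = (3, 1, 0)

Answer: (3, 1, 0)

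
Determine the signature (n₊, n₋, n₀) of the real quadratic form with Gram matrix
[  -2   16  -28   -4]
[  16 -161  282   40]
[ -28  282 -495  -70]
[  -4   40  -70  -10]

step 0: pivot -2 → sign −
step 1: pivot -33 → sign −
step 2: pivot -35/33 → sign −
step 3: pivot -2/35 → sign −
signature = (0, 4, 0)

Answer: (0, 4, 0)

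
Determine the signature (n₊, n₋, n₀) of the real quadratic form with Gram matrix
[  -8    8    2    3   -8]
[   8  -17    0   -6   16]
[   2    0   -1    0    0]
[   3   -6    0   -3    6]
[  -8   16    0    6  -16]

Answer: (0, 4, 1)

Derivation:
step 0: pivot -8 → sign −
step 1: pivot -9 → sign −
step 2: pivot -1/18 → sign −
step 3: pivot -3/4 → sign −
step 4: row/col 4 already zero → sign 0
signature = (0, 4, 1)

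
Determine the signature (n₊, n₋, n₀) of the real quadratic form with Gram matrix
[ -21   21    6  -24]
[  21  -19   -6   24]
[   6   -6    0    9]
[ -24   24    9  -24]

step 0: pivot -21 → sign −
step 1: pivot 2 → sign +
step 2: pivot 12/7 → sign +
step 3: pivot 3/4 → sign +
signature = (3, 1, 0)

Answer: (3, 1, 0)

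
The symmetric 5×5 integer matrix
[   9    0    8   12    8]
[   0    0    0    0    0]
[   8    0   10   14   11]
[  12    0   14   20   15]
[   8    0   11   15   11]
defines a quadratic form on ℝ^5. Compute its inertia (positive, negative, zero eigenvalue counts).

step 0: pivot 9 → sign +
step 1: pivot 26/9 → sign +
step 2: pivot 2/13 → sign +
step 3: pivot -3/2 → sign −
step 4: row/col 4 already zero → sign 0
signature = (3, 1, 1)

Answer: (3, 1, 1)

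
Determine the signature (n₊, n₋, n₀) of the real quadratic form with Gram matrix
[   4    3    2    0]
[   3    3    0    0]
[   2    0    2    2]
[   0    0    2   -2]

step 0: pivot 4 → sign +
step 1: pivot 3/4 → sign +
step 2: pivot -2 → sign −
step 3: row/col 3 already zero → sign 0
signature = (2, 1, 1)

Answer: (2, 1, 1)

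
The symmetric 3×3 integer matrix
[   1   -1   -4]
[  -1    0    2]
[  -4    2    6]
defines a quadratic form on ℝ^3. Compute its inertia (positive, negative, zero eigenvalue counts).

step 0: pivot 1 → sign +
step 1: pivot -1 → sign −
step 2: pivot -6 → sign −
signature = (1, 2, 0)

Answer: (1, 2, 0)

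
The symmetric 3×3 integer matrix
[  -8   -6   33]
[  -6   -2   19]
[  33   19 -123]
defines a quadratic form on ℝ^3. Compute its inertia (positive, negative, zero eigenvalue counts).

Answer: (1, 2, 0)

Derivation:
step 0: pivot -8 → sign −
step 1: pivot 5/2 → sign +
step 2: pivot -1/10 → sign −
signature = (1, 2, 0)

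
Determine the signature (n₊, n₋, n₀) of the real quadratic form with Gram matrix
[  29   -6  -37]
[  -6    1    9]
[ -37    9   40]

Answer: (2, 1, 0)

Derivation:
step 0: pivot 29 → sign +
step 1: pivot -7/29 → sign −
step 2: pivot 2/7 → sign +
signature = (2, 1, 0)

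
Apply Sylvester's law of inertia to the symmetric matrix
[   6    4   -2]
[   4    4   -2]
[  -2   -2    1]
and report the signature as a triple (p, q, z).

step 0: pivot 6 → sign +
step 1: pivot 4/3 → sign +
step 2: row/col 2 already zero → sign 0
signature = (2, 0, 1)

Answer: (2, 0, 1)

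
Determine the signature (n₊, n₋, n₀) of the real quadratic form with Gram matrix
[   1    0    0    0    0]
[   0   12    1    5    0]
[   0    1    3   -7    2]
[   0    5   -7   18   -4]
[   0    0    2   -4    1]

Answer: (4, 1, 0)

Derivation:
step 0: pivot 1 → sign +
step 1: pivot 12 → sign +
step 2: pivot 35/12 → sign +
step 3: pivot -103/35 → sign −
step 4: pivot 3/103 → sign +
signature = (4, 1, 0)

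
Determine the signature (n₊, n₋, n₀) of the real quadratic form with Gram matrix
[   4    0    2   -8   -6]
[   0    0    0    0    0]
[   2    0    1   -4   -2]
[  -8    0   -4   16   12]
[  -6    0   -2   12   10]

step 0: pivot 4 → sign +
step 1: pivot 1 → sign +
step 2: pivot -1 → sign −
step 3: row/col 3 already zero → sign 0
step 4: row/col 4 already zero → sign 0
signature = (2, 1, 2)

Answer: (2, 1, 2)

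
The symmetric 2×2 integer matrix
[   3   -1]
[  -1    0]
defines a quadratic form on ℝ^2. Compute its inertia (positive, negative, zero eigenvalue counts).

Answer: (1, 1, 0)

Derivation:
step 0: pivot 3 → sign +
step 1: pivot -1/3 → sign −
signature = (1, 1, 0)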